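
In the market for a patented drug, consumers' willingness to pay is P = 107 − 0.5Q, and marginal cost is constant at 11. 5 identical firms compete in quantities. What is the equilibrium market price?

P = 27

Cournot with 5 identical firms: the symmetric best-response condition is 107 − 3q = 11. Each firm produces q = 32, total output Q = 160, price P = 27.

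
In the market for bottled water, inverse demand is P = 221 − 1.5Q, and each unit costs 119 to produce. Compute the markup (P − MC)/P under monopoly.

Lerner index = 0.3

Monopoly sets MR = MC: 221 − 3Q = 119 ⇒ Q = 34, P = 221 − 1.5·34 = 170.
Lerner index = (P − MC)/P = (170 − 119)/170 = 0.3.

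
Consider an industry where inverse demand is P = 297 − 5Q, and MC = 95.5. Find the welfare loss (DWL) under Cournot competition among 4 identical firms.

DWL = 162.409

Competitive firms price at marginal cost: P = 95.5, giving Q = 40.3.
Cournot with 4 identical firms: the symmetric best-response condition is 297 − 25q = 95.5. Each firm produces q = 8.06, total output Q = 32.24, price P = 135.8.
DWL is the triangle between Q = 32.24 and Q = 40.3: ½·(40.3 − 32.24)·(135.8 − 95.5) = 162.409.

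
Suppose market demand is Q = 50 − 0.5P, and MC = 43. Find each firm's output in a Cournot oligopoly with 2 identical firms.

q_i = 9.5

Inverting demand: P = 100 − 2Q.
Cournot with 2 identical firms: the symmetric best-response condition is 100 − 6q = 43. Each firm produces q = 9.5, total output Q = 19, price P = 62.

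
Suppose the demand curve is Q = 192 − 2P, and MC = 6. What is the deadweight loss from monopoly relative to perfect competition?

DWL = 2025

Inverting demand: P = 96 − 0.5Q.
Under competition P = MC = 6, so Q = (96 − 6)/0.5 = 180.
A monopolist chooses Q where MR = MC. MR = 96 − Q; setting this equal to 6 gives Q = 90 and P = 51.
DWL is the triangle between Q = 90 and Q = 180: ½·(180 − 90)·(51 − 6) = 2025.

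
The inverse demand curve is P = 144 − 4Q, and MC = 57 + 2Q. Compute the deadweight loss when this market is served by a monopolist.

Competitive equilibrium sets price equal to marginal cost: 144 − 4Q = 57 + 2Q, so Q = 14.5 and P = 86.
Monopoly sets MR = MC: 144 − 8Q = 57 + 2Q ⇒ Q = 8.7, P = 144 − 4·8.7 = 109.2.
CS = ½·(144 − 86)·14.5 = 420.5; PS = (86·14.5 − 57·14.5 − ½·2·14.5²) = 210.25; TS = 630.75.
CS = ½·(144 − 109.2)·8.7 = 151.38; PS = (109.2·8.7 − 57·8.7 − ½·2·8.7²) = 378.45; TS = 529.83.
DWL = 630.75 − 529.83 = 100.92.

DWL = 100.92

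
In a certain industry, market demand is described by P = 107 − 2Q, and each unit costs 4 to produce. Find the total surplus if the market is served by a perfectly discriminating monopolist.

TS = 2652.25

Under first-degree price discrimination the firm charges each unit its demand price and produces up to where P = MC, i.e. Q = 51.5. Consumer surplus is zero; producer surplus equals total surplus.
TS = 2652.25 (equal to competitive TS).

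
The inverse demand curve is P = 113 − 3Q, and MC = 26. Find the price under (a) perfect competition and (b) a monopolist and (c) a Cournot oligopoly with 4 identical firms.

Perfect competition: P = MC = 26, so 113 − 3Q = 26 and Q = 29.
Monopoly sets MR = MC: 113 − 6Q = 26 ⇒ Q = 14.5, P = 113 − 3·14.5 = 69.5.
In a 4-firm Cournot equilibrium, symmetry and the first-order condition give q = (113 − 26)/(15) = 5.8. So Q = 23.2 and P = 43.4.

Competition: P = 26; Monopoly: P = 69.5; Cournot: P = 43.4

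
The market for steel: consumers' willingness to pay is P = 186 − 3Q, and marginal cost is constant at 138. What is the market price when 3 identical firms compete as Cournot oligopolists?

Cournot with 3 identical firms: the symmetric best-response condition is 186 − 12q = 138. Each firm produces q = 4, total output Q = 12, price P = 150.

P = 150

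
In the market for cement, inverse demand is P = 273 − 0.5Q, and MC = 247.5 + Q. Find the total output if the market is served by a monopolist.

Q = 12.75

Monopoly sets MR = MC: 273 − Q = 247.5 + Q ⇒ Q = 12.75, P = 273 − 0.5·12.75 = 266.625.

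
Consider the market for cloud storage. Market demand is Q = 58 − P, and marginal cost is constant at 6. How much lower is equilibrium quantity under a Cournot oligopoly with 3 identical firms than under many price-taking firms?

Inverting demand: P = 58 − Q.
Under competition P = MC = 6, so Q = (58 − 6)/1 = 52.
In a 3-firm Cournot equilibrium, symmetry and the first-order condition give q = (58 − 6)/(4) = 13. So Q = 39 and P = 19.
Change in equilibrium quantity: 39 − 52 = −13.

Equilibrium quantity falls by 13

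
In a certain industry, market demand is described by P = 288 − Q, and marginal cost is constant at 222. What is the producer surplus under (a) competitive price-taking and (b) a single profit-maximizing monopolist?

Competition: PS = 0; Monopoly: PS = 1089

Perfect competition: P = MC = 222, so 288 − Q = 222 and Q = 66.
PS = (222 − 222)·66 = 0.
Monopoly sets MR = MC: 288 − 2Q = 222 ⇒ Q = 33, P = 288 − 33 = 255.
PS = (255 − 222)·33 = 1089.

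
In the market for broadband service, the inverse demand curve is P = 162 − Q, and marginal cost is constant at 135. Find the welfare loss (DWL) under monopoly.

DWL = 91.125

Under competition P = MC = 135, so Q = (162 − 135)/1 = 27.
The monopolist equates marginal revenue to marginal cost: 162 − 2Q = 135, so Q = 13.5. From demand, P = 148.5.
DWL is the triangle between Q = 13.5 and Q = 27: ½·(27 − 13.5)·(148.5 − 135) = 91.125.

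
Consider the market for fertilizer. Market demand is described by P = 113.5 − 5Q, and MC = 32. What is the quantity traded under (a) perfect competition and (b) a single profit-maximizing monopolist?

Competition: Q = 16.3; Monopoly: Q = 8.15

Competitive firms price at marginal cost: P = 32, giving Q = 16.3.
The monopolist equates marginal revenue to marginal cost: 113.5 − 10Q = 32, so Q = 8.15. From demand, P = 72.75.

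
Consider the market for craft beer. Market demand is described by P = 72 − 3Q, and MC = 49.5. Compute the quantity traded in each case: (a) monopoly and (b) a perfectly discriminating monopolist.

Monopoly: Q = 3.75; Perfect PD: Q = 7.5

A monopolist chooses Q where MR = MC. MR = 72 − 6Q; setting this equal to 49.5 gives Q = 3.75 and P = 60.75.
A perfectly discriminating monopolist sells every unit with P(Q) ≥ MC(Q), so output equals the competitive quantity Q = 7.5. Each buyer pays their reservation price, so CS = 0 and the firm captures all surplus.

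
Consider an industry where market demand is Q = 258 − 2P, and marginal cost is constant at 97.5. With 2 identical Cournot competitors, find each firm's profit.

Inverting demand: P = 129 − 0.5Q.
With 2 symmetric Cournot firms, each firm's FOC gives 129 − 1.5q = 97.5, so q = 21, Q = 2·21 = 42, and P = 108.
Each firm's profit = (108 − 97.5)·21 = 220.5.

π_i = 220.5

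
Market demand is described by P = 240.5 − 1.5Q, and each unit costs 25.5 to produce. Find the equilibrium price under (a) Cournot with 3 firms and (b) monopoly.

Cournot: P = 79.25; Monopoly: P = 133

With 3 symmetric Cournot firms, each firm's FOC gives 240.5 − 6q = 25.5, so q = 215/6, Q = 3·215/6 = 107.5, and P = 79.25.
Monopoly sets MR = MC: 240.5 − 3Q = 25.5 ⇒ Q = 215/3, P = 240.5 − 1.5·215/3 = 133.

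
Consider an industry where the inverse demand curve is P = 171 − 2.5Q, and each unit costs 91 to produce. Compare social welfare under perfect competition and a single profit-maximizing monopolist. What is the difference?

Social welfare falls by 320

Perfect competition: P = MC = 91, so 171 − 2.5Q = 91 and Q = 32.
CS = ½·(171 − 91)·32 = 1280; PS = (91 − 91)·32 = 0; TS = 1280.
The monopolist equates marginal revenue to marginal cost: 171 − 5Q = 91, so Q = 16. From demand, P = 131.
CS = ½·(171 − 131)·16 = 320; PS = (131 − 91)·16 = 640; TS = 960.
Change in social welfare: 960 − 1280 = −320.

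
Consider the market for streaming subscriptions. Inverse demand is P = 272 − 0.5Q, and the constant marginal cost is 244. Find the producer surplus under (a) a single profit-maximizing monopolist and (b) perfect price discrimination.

Monopoly: PS = 392; Perfect PD: PS = 784

Monopoly sets MR = MC: 272 − Q = 244 ⇒ Q = 28, P = 272 − 0.5·28 = 258.
PS = (258 − 244)·28 = 392.
With perfect price discrimination, output is the efficient level Q = 56 (where demand meets MC), but every buyer pays their willingness to pay: CS = 0 and PS = total surplus.
PS = ½·(272 − 244)·56 = 784.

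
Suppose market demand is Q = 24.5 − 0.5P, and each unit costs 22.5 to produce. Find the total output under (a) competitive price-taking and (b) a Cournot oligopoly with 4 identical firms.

Inverting demand: P = 49 − 2Q.
Perfect competition: P = MC = 22.5, so 49 − 2Q = 22.5 and Q = 13.25.
In a 4-firm Cournot equilibrium, symmetry and the first-order condition give q = (49 − 22.5)/(10) = 2.65. So Q = 10.6 and P = 27.8.

Competition: Q = 13.25; Cournot: Q = 10.6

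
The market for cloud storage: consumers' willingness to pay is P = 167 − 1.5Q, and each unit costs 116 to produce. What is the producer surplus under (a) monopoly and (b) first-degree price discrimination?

The monopolist equates marginal revenue to marginal cost: 167 − 3Q = 116, so Q = 17. From demand, P = 141.5.
PS = (141.5 − 116)·17 = 433.5.
Under first-degree price discrimination the firm charges each unit its demand price and produces up to where P = MC, i.e. Q = 34. Consumer surplus is zero; producer surplus equals total surplus.
PS = ½·(167 − 116)·34 = 867.

Monopoly: PS = 433.5; Perfect PD: PS = 867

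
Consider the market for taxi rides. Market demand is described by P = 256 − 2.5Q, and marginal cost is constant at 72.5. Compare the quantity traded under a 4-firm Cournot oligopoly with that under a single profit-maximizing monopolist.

Cournot with 4 identical firms: the symmetric best-response condition is 256 − 12.5q = 72.5. Each firm produces q = 14.68, total output Q = 58.72, price P = 109.2.
Monopoly sets MR = MC: 256 − 5Q = 72.5 ⇒ Q = 36.7, P = 256 − 2.5·36.7 = 164.25.

Cournot: Q = 58.72; Monopoly: Q = 36.7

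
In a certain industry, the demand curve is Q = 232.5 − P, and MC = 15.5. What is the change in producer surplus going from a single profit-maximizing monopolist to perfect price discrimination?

PS rises by 11772.25

Inverting demand: P = 232.5 − Q.
A monopolist chooses Q where MR = MC. MR = 232.5 − 2Q; setting this equal to 15.5 gives Q = 108.5 and P = 124.
PS = (124 − 15.5)·108.5 = 11772.25.
A perfectly discriminating monopolist sells every unit with P(Q) ≥ MC(Q), so output equals the competitive quantity Q = 217. Each buyer pays their reservation price, so CS = 0 and the firm captures all surplus.
PS = ½·(232.5 − 15.5)·217 = 23544.5.
Change in producer surplus: 23544.5 − 11772.25 = 11772.25.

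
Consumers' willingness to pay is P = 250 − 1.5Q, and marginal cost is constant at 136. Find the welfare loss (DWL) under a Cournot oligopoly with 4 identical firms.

DWL = 173.28

Competitive firms price at marginal cost: P = 136, giving Q = 76.
Cournot with 4 identical firms: the symmetric best-response condition is 250 − 7.5q = 136. Each firm produces q = 15.2, total output Q = 60.8, price P = 158.8.
DWL is the triangle between Q = 60.8 and Q = 76: ½·(76 − 60.8)·(158.8 − 136) = 173.28.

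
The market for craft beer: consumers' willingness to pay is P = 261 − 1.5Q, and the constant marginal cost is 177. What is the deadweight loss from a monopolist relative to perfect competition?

Competitive firms price at marginal cost: P = 177, giving Q = 56.
Monopoly sets MR = MC: 261 − 3Q = 177 ⇒ Q = 28, P = 261 − 1.5·28 = 219.
DWL is the triangle between Q = 28 and Q = 56: ½·(56 − 28)·(219 − 177) = 588.

DWL = 588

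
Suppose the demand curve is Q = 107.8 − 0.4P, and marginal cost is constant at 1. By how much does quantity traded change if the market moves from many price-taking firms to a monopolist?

Inverting demand: P = 269.5 − 2.5Q.
Under competition P = MC = 1, so Q = (269.5 − 1)/2.5 = 107.4.
Monopoly sets MR = MC: 269.5 − 5Q = 1 ⇒ Q = 53.7, P = 269.5 − 2.5·53.7 = 135.25.
Change in quantity traded: 53.7 − 107.4 = −53.7.

Q falls by 53.7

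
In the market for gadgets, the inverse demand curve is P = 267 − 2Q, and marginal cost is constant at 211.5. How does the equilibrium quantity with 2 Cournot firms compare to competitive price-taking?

With 2 symmetric Cournot firms, each firm's FOC gives 267 − 6q = 211.5, so q = 9.25, Q = 2·9.25 = 18.5, and P = 230.
Competitive firms price at marginal cost: P = 211.5, giving Q = 27.75.

Cournot: Q = 18.5; Competition: Q = 27.75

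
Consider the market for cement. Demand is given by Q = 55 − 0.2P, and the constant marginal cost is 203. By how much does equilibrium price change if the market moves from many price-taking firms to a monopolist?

Inverting demand: P = 275 − 5Q.
Competitive firms price at marginal cost: P = 203, giving Q = 14.4.
The monopolist equates marginal revenue to marginal cost: 275 − 10Q = 203, so Q = 7.2. From demand, P = 239.
Change in equilibrium price: 239 − 203 = 36.

Equilibrium price rises by 36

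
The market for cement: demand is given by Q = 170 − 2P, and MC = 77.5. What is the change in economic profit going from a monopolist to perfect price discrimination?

Economic profit rises by 28.125

Inverting demand: P = 85 − 0.5Q.
The monopolist equates marginal revenue to marginal cost: 85 − Q = 77.5, so Q = 7.5. From demand, P = 81.25.
Profit = (81.25 − 77.5)·7.5 = 28.125.
With perfect price discrimination, output is the efficient level Q = 15 (where demand meets MC), but every buyer pays their willingness to pay: CS = 0 and PS = total surplus.
PS equals the full surplus area, 56.25. Profit = 56.25 = 56.25.
Change in economic profit: 56.25 − 28.125 = 28.125.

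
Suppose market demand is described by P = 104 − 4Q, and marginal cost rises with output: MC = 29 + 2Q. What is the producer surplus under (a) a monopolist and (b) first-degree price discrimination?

The monopolist equates marginal revenue to marginal cost: 104 − 8Q = 29 + 2Q, so Q = 7.5. From demand, P = 74.
PS = P·Q − VC(Q) = 74·7.5 − (29·7.5 + ½·2·7.5²) = 281.25.
Under first-degree price discrimination the firm charges each unit its demand price and produces up to where P = MC, i.e. Q = 12.5. Consumer surplus is zero; producer surplus equals total surplus.
PS = ½·(104 − 29)·12.5 = 468.75.

Monopoly: PS = 281.25; Perfect PD: PS = 468.75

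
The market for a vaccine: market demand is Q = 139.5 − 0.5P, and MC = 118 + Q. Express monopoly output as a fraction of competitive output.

Q_m/Q_c = 0.6

Inverting demand: P = 279 − 2Q.
The monopolist equates marginal revenue to marginal cost: 279 − 4Q = 118 + Q, so Q = 32.2. From demand, P = 214.6.
Competitive equilibrium sets price equal to marginal cost: 279 − 2Q = 118 + Q, so Q = 161/3 and P = 515/3.
Ratio Q_m/Q_c = 32.2/(161/3) = 0.6.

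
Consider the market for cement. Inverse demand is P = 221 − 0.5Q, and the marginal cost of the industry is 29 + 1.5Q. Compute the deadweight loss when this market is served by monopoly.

Competitive equilibrium sets price equal to marginal cost: 221 − 0.5Q = 29 + 1.5Q, so Q = 96 and P = 173.
The monopolist equates marginal revenue to marginal cost: 221 − Q = 29 + 1.5Q, so Q = 76.8. From demand, P = 182.6.
CS = ½·(221 − 173)·96 = 2304; PS = (173·96 − 29·96 − ½·1.5·96²) = 6912; TS = 9216.
CS = ½·(221 − 182.6)·76.8 = 1474.56; PS = (182.6·76.8 − 29·76.8 − ½·1.5·76.8²) = 7372.8; TS = 8847.36.
DWL = 9216 − 8847.36 = 368.64.

DWL = 368.64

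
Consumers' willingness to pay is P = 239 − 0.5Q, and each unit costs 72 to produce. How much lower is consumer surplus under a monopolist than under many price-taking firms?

Consumer surplus falls by 20916.75

Competitive firms price at marginal cost: P = 72, giving Q = 334.
CS = ½·(239 − 72)·334 = 27889.
A monopolist chooses Q where MR = MC. MR = 239 − Q; setting this equal to 72 gives Q = 167 and P = 155.5.
CS = ½·(239 − 155.5)·167 = 6972.25.
Change in consumer surplus: 6972.25 − 27889 = −20916.75.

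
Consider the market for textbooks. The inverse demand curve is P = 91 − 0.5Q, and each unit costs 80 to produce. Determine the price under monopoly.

P = 85.5

The monopolist equates marginal revenue to marginal cost: 91 − Q = 80, so Q = 11. From demand, P = 85.5.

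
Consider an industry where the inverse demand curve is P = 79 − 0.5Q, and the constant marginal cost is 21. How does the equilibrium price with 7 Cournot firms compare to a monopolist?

In a 7-firm Cournot equilibrium, symmetry and the first-order condition give q = (79 − 21)/(4) = 14.5. So Q = 101.5 and P = 28.25.
A monopolist chooses Q where MR = MC. MR = 79 − Q; setting this equal to 21 gives Q = 58 and P = 50.

Cournot: P = 28.25; Monopoly: P = 50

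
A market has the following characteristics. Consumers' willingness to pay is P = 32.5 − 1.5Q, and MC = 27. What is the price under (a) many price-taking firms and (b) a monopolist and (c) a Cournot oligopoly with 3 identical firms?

Competition: P = 27; Monopoly: P = 29.75; Cournot: P = 28.375

Under competition P = MC = 27, so Q = (32.5 − 27)/1.5 = 11/3.
The monopolist equates marginal revenue to marginal cost: 32.5 − 3Q = 27, so Q = 11/6. From demand, P = 29.75.
In a 3-firm Cournot equilibrium, symmetry and the first-order condition give q = (32.5 − 27)/(6) = 11/12. So Q = 2.75 and P = 28.375.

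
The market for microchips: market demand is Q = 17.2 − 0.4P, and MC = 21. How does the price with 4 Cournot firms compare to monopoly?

Inverting demand: P = 43 − 2.5Q.
In a 4-firm Cournot equilibrium, symmetry and the first-order condition give q = (43 − 21)/(12.5) = 1.76. So Q = 7.04 and P = 25.4.
Monopoly sets MR = MC: 43 − 5Q = 21 ⇒ Q = 4.4, P = 43 − 2.5·4.4 = 32.

Cournot: P = 25.4; Monopoly: P = 32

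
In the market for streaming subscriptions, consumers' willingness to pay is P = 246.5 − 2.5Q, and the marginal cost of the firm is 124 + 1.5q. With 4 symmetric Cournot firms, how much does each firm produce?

q_i = 8.75

With 4 symmetric Cournot firms, each firm's FOC gives 246.5 − 12.5q = 124 + 1.5q, so q = 8.75, Q = 4·8.75 = 35, and P = 159.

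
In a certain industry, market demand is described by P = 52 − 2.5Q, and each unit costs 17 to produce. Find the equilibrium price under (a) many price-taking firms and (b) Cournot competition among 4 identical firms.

Competition: P = 17; Cournot: P = 24

Perfect competition: P = MC = 17, so 52 − 2.5Q = 17 and Q = 14.
With 4 symmetric Cournot firms, each firm's FOC gives 52 − 12.5q = 17, so q = 2.8, Q = 4·2.8 = 11.2, and P = 24.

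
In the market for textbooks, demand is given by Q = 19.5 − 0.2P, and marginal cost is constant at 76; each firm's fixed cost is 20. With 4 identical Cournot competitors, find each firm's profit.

π_i = −16.302

Inverting demand: P = 97.5 − 5Q.
In a 4-firm Cournot equilibrium, symmetry and the first-order condition give q = (97.5 − 76)/(25) = 0.86. So Q = 3.44 and P = 80.3.
Each firm's profit = (80.3 − 76)·0.86 − 20 = −16.302.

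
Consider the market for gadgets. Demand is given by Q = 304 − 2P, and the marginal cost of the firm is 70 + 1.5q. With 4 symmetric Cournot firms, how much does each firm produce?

q_i = 20.5

Inverting demand: P = 152 − 0.5Q.
Cournot with 4 identical firms: the symmetric best-response condition is 152 − 2.5q = 70 + 1.5q. Each firm produces q = 20.5, total output Q = 82, price P = 111.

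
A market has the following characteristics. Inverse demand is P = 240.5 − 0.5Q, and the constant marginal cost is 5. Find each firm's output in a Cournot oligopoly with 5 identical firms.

Cournot with 5 identical firms: the symmetric best-response condition is 240.5 − 3q = 5. Each firm produces q = 78.5, total output Q = 392.5, price P = 44.25.

q_i = 78.5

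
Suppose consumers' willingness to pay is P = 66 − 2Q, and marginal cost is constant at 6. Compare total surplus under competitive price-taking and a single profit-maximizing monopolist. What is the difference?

Under competition P = MC = 6, so Q = (66 − 6)/2 = 30.
CS = ½·(66 − 6)·30 = 900; PS = (6 − 6)·30 = 0; TS = 900.
Monopoly sets MR = MC: 66 − 4Q = 6 ⇒ Q = 15, P = 66 − 2·15 = 36.
CS = ½·(66 − 36)·15 = 225; PS = (36 − 6)·15 = 450; TS = 675.
Change in total surplus: 675 − 900 = −225.

Total surplus falls by 225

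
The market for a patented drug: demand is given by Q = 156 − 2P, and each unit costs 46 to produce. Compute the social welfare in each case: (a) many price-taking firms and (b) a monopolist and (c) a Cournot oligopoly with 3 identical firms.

Competition: TS = 1024; Monopoly: TS = 768; Cournot: TS = 960

Inverting demand: P = 78 − 0.5Q.
Perfect competition: P = MC = 46, so 78 − 0.5Q = 46 and Q = 64.
CS = ½·(78 − 46)·64 = 1024; PS = (46 − 46)·64 = 0; TS = 1024.
A monopolist chooses Q where MR = MC. MR = 78 − Q; setting this equal to 46 gives Q = 32 and P = 62.
CS = ½·(78 − 62)·32 = 256; PS = (62 − 46)·32 = 512; TS = 768.
Cournot with 3 identical firms: the symmetric best-response condition is 78 − 2q = 46. Each firm produces q = 16, total output Q = 48, price P = 54.
CS = ½·(78 − 54)·48 = 576; PS = (54 − 46)·48 = 384; TS = 960.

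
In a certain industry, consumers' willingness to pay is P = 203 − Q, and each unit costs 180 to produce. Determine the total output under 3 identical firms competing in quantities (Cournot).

With 3 symmetric Cournot firms, each firm's FOC gives 203 − 4q = 180, so q = 5.75, Q = 3·5.75 = 17.25, and P = 185.75.

Q = 17.25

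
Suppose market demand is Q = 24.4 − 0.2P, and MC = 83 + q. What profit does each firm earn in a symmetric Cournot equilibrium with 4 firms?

π_i = 12.375

Inverting demand: P = 122 − 5Q.
With 4 symmetric Cournot firms, each firm's FOC gives 122 − 25q = 83 + q, so q = 1.5, Q = 4·1.5 = 6, and P = 92.
Each firm's profit = 92·1.5 − (83·1.5 + ½·1·1.5²) = 12.375.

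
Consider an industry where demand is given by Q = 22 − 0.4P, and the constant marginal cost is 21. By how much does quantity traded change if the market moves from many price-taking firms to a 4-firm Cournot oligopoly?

Inverting demand: P = 55 − 2.5Q.
Under competition P = MC = 21, so Q = (55 − 21)/2.5 = 13.6.
With 4 symmetric Cournot firms, each firm's FOC gives 55 − 12.5q = 21, so q = 2.72, Q = 4·2.72 = 10.88, and P = 27.8.
Change in quantity traded: 10.88 − 13.6 = −2.72.

Q falls by 2.72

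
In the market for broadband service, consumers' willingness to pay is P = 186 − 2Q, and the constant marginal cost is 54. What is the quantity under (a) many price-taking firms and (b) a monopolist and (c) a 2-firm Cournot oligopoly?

Competition: Q = 66; Monopoly: Q = 33; Cournot: Q = 44

Perfect competition: P = MC = 54, so 186 − 2Q = 54 and Q = 66.
A monopolist chooses Q where MR = MC. MR = 186 − 4Q; setting this equal to 54 gives Q = 33 and P = 120.
With 2 symmetric Cournot firms, each firm's FOC gives 186 − 6q = 54, so q = 22, Q = 2·22 = 44, and P = 98.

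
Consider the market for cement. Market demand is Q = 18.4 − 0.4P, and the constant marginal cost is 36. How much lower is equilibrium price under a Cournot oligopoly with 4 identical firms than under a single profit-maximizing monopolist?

Equilibrium price falls by 3

Inverting demand: P = 46 − 2.5Q.
Monopoly sets MR = MC: 46 − 5Q = 36 ⇒ Q = 2, P = 46 − 2.5·2 = 41.
In a 4-firm Cournot equilibrium, symmetry and the first-order condition give q = (46 − 36)/(12.5) = 0.8. So Q = 3.2 and P = 38.
Change in equilibrium price: 38 − 41 = −3.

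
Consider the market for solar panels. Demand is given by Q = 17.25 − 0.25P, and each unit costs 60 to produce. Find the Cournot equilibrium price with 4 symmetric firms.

Inverting demand: P = 69 − 4Q.
In a 4-firm Cournot equilibrium, symmetry and the first-order condition give q = (69 − 60)/(20) = 0.45. So Q = 1.8 and P = 61.8.

P = 61.8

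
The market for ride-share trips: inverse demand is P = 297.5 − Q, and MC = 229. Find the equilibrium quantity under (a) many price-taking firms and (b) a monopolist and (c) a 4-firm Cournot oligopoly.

Competition: Q = 68.5; Monopoly: Q = 34.25; Cournot: Q = 54.8

Competitive firms price at marginal cost: P = 229, giving Q = 68.5.
A monopolist chooses Q where MR = MC. MR = 297.5 − 2Q; setting this equal to 229 gives Q = 34.25 and P = 263.25.
In a 4-firm Cournot equilibrium, symmetry and the first-order condition give q = (297.5 − 229)/(5) = 13.7. So Q = 54.8 and P = 242.7.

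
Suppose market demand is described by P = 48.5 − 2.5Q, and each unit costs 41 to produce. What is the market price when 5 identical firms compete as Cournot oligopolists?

P = 42.25

Cournot with 5 identical firms: the symmetric best-response condition is 48.5 − 15q = 41. Each firm produces q = 0.5, total output Q = 2.5, price P = 42.25.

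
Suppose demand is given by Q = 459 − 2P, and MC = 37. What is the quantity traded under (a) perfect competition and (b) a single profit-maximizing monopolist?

Competition: Q = 385; Monopoly: Q = 192.5

Inverting demand: P = 229.5 − 0.5Q.
Perfect competition: P = MC = 37, so 229.5 − 0.5Q = 37 and Q = 385.
The monopolist equates marginal revenue to marginal cost: 229.5 − Q = 37, so Q = 192.5. From demand, P = 133.25.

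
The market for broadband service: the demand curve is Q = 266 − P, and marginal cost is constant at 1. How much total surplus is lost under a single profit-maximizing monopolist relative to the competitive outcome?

Inverting demand: P = 266 − Q.
Under competition P = MC = 1, so Q = (266 − 1)/1 = 265.
The monopolist equates marginal revenue to marginal cost: 266 − 2Q = 1, so Q = 132.5. From demand, P = 133.5.
DWL is the triangle between Q = 132.5 and Q = 265: ½·(265 − 132.5)·(133.5 − 1) = 8778.125.

DWL = 8778.125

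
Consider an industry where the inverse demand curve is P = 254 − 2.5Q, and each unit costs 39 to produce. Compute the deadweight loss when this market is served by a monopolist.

Competitive firms price at marginal cost: P = 39, giving Q = 86.
Monopoly sets MR = MC: 254 − 5Q = 39 ⇒ Q = 43, P = 254 − 2.5·43 = 146.5.
DWL is the triangle between Q = 43 and Q = 86: ½·(86 − 43)·(146.5 − 39) = 2311.25.

DWL = 2311.25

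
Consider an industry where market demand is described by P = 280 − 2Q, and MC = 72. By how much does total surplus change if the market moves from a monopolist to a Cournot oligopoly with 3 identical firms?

The monopolist equates marginal revenue to marginal cost: 280 − 4Q = 72, so Q = 52. From demand, P = 176.
CS = ½·(280 − 176)·52 = 2704; PS = (176 − 72)·52 = 5408; TS = 8112.
In a 3-firm Cournot equilibrium, symmetry and the first-order condition give q = (280 − 72)/(8) = 26. So Q = 78 and P = 124.
CS = ½·(280 − 124)·78 = 6084; PS = (124 − 72)·78 = 4056; TS = 10140.
Change in total surplus: 10140 − 8112 = 2028.

TS rises by 2028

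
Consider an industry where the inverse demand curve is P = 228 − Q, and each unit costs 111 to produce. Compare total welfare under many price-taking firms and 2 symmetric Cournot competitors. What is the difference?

Perfect competition: P = MC = 111, so 228 − Q = 111 and Q = 117.
CS = ½·(228 − 111)·117 = 6844.5; PS = (111 − 111)·117 = 0; TS = 6844.5.
With 2 symmetric Cournot firms, each firm's FOC gives 228 − 3q = 111, so q = 39, Q = 2·39 = 78, and P = 150.
CS = ½·(228 − 150)·78 = 3042; PS = (150 − 111)·78 = 3042; TS = 6084.
Change in total welfare: 6084 − 6844.5 = −760.5.

TS falls by 760.5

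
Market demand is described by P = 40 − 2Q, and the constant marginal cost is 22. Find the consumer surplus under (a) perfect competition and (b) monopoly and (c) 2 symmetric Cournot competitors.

Competition: CS = 81; Monopoly: CS = 20.25; Cournot: CS = 36

Perfect competition: P = MC = 22, so 40 − 2Q = 22 and Q = 9.
CS = ½·(40 − 22)·9 = 81.
A monopolist chooses Q where MR = MC. MR = 40 − 4Q; setting this equal to 22 gives Q = 4.5 and P = 31.
CS = ½·(40 − 31)·4.5 = 20.25.
In a 2-firm Cournot equilibrium, symmetry and the first-order condition give q = (40 − 22)/(6) = 3. So Q = 6 and P = 28.
CS = ½·(40 − 28)·6 = 36.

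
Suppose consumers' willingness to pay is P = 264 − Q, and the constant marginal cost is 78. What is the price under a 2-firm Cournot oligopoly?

With 2 symmetric Cournot firms, each firm's FOC gives 264 − 3q = 78, so q = 62, Q = 2·62 = 124, and P = 140.

P = 140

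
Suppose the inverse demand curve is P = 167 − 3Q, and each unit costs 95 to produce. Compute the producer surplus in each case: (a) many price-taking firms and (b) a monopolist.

Competition: PS = 0; Monopoly: PS = 432

Perfect competition: P = MC = 95, so 167 − 3Q = 95 and Q = 24.
PS = (95 − 95)·24 = 0.
The monopolist equates marginal revenue to marginal cost: 167 − 6Q = 95, so Q = 12. From demand, P = 131.
PS = (131 − 95)·12 = 432.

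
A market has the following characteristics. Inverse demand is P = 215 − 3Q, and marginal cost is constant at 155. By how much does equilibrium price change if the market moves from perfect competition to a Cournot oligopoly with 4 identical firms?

Under competition P = MC = 155, so Q = (215 − 155)/3 = 20.
In a 4-firm Cournot equilibrium, symmetry and the first-order condition give q = (215 − 155)/(15) = 4. So Q = 16 and P = 167.
Change in equilibrium price: 167 − 155 = 12.

P rises by 12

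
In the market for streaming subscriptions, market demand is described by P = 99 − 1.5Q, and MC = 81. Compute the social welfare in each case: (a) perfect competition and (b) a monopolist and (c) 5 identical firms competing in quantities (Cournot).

Competition: TS = 108; Monopoly: TS = 81; Cournot: TS = 105

Competitive firms price at marginal cost: P = 81, giving Q = 12.
CS = ½·(99 − 81)·12 = 108; PS = (81 − 81)·12 = 0; TS = 108.
A monopolist chooses Q where MR = MC. MR = 99 − 3Q; setting this equal to 81 gives Q = 6 and P = 90.
CS = ½·(99 − 90)·6 = 27; PS = (90 − 81)·6 = 54; TS = 81.
With 5 symmetric Cournot firms, each firm's FOC gives 99 − 9q = 81, so q = 2, Q = 5·2 = 10, and P = 84.
CS = ½·(99 − 84)·10 = 75; PS = (84 − 81)·10 = 30; TS = 105.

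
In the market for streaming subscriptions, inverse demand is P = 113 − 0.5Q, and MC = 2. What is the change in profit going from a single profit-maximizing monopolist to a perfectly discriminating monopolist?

π rises by 6160.5

A monopolist chooses Q where MR = MC. MR = 113 − Q; setting this equal to 2 gives Q = 111 and P = 57.5.
Profit = (57.5 − 2)·111 = 6160.5.
Under first-degree price discrimination the firm charges each unit its demand price and produces up to where P = MC, i.e. Q = 222. Consumer surplus is zero; producer surplus equals total surplus.
PS equals the full surplus area, 12321. Profit = 12321 = 12321.
Change in profit: 12321 − 6160.5 = 6160.5.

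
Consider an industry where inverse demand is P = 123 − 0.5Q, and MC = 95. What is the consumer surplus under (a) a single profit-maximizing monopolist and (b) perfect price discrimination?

The monopolist equates marginal revenue to marginal cost: 123 − Q = 95, so Q = 28. From demand, P = 109.
CS = ½·(123 − 109)·28 = 196.
With perfect price discrimination, output is the efficient level Q = 56 (where demand meets MC), but every buyer pays their willingness to pay: CS = 0 and PS = total surplus.
CS = 0.

Monopoly: CS = 196; Perfect PD: CS = 0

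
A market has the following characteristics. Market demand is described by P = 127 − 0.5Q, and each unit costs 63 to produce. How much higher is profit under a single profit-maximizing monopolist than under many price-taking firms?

Under competition P = MC = 63, so Q = (127 − 63)/0.5 = 128.
Profit = (63 − 63)·128 = 0.
The monopolist equates marginal revenue to marginal cost: 127 − Q = 63, so Q = 64. From demand, P = 95.
Profit = (95 − 63)·64 = 2048.
Change in profit: 2048 − 0 = 2048.

Profit rises by 2048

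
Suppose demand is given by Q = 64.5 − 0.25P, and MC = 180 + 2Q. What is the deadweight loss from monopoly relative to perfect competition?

Inverting demand: P = 258 − 4Q.
Under competition P = MC: 258 − 4Q = 180 + 2Q ⇒ Q = 13, P = 206.
The monopolist equates marginal revenue to marginal cost: 258 − 8Q = 180 + 2Q, so Q = 7.8. From demand, P = 226.8.
CS = ½·(258 − 206)·13 = 338; PS = (206·13 − 180·13 − ½·2·13²) = 169; TS = 507.
CS = ½·(258 − 226.8)·7.8 = 121.68; PS = (226.8·7.8 − 180·7.8 − ½·2·7.8²) = 304.2; TS = 425.88.
DWL = 507 − 425.88 = 81.12.

DWL = 81.12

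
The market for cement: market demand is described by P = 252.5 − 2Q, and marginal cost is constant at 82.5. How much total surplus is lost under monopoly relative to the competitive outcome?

DWL = 1806.25

Perfect competition: P = MC = 82.5, so 252.5 − 2Q = 82.5 and Q = 85.
A monopolist chooses Q where MR = MC. MR = 252.5 − 4Q; setting this equal to 82.5 gives Q = 42.5 and P = 167.5.
DWL is the triangle between Q = 42.5 and Q = 85: ½·(85 − 42.5)·(167.5 − 82.5) = 1806.25.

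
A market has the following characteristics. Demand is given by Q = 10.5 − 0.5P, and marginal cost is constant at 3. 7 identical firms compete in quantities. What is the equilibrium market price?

P = 5.25

Inverting demand: P = 21 − 2Q.
With 7 symmetric Cournot firms, each firm's FOC gives 21 − 16q = 3, so q = 1.125, Q = 7·1.125 = 7.875, and P = 5.25.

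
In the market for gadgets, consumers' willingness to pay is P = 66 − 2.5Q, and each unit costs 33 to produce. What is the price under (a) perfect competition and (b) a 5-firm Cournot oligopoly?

Perfect competition: P = MC = 33, so 66 − 2.5Q = 33 and Q = 13.2.
With 5 symmetric Cournot firms, each firm's FOC gives 66 − 15q = 33, so q = 2.2, Q = 5·2.2 = 11, and P = 38.5.

Competition: P = 33; Cournot: P = 38.5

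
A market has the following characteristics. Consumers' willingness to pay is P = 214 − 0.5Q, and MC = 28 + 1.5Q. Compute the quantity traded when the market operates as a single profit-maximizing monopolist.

The monopolist equates marginal revenue to marginal cost: 214 − Q = 28 + 1.5Q, so Q = 74.4. From demand, P = 176.8.

Q = 74.4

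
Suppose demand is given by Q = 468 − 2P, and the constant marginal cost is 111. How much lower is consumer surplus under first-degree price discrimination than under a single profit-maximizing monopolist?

Inverting demand: P = 234 − 0.5Q.
Monopoly sets MR = MC: 234 − Q = 111 ⇒ Q = 123, P = 234 − 0.5·123 = 172.5.
CS = ½·(234 − 172.5)·123 = 3782.25.
With perfect price discrimination, output is the efficient level Q = 246 (where demand meets MC), but every buyer pays their willingness to pay: CS = 0 and PS = total surplus.
CS = 0.
Change in consumer surplus: 0 − 3782.25 = −3782.25.

CS falls by 3782.25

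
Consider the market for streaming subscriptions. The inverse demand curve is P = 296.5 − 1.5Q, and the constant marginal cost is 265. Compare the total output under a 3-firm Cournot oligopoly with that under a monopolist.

In a 3-firm Cournot equilibrium, symmetry and the first-order condition give q = (296.5 − 265)/(6) = 5.25. So Q = 15.75 and P = 272.875.
A monopolist chooses Q where MR = MC. MR = 296.5 − 3Q; setting this equal to 265 gives Q = 10.5 and P = 280.75.

Cournot: Q = 15.75; Monopoly: Q = 10.5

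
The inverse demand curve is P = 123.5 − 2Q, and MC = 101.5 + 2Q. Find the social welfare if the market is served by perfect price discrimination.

With perfect price discrimination, output is the efficient level Q = 5.5 (where demand meets MC), but every buyer pays their willingness to pay: CS = 0 and PS = total surplus.
TS = 60.5 (equal to competitive TS).

TS = 60.5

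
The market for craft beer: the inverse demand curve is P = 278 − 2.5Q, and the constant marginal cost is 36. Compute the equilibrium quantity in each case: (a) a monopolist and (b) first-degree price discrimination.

Monopoly: Q = 48.4; Perfect PD: Q = 96.8

A monopolist chooses Q where MR = MC. MR = 278 − 5Q; setting this equal to 36 gives Q = 48.4 and P = 157.
With perfect price discrimination, output is the efficient level Q = 96.8 (where demand meets MC), but every buyer pays their willingness to pay: CS = 0 and PS = total surplus.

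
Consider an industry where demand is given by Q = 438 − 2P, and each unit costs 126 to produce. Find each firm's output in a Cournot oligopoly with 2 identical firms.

Inverting demand: P = 219 − 0.5Q.
In a 2-firm Cournot equilibrium, symmetry and the first-order condition give q = (219 − 126)/(1.5) = 62. So Q = 124 and P = 157.

q_i = 62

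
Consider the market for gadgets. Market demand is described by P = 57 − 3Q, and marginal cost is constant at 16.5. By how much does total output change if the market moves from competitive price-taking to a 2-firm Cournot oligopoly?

Total output falls by 4.5

Competitive firms price at marginal cost: P = 16.5, giving Q = 13.5.
In a 2-firm Cournot equilibrium, symmetry and the first-order condition give q = (57 − 16.5)/(9) = 4.5. So Q = 9 and P = 30.
Change in total output: 9 − 13.5 = −4.5.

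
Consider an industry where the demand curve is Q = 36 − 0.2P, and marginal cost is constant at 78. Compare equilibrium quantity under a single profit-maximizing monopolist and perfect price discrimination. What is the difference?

Inverting demand: P = 180 − 5Q.
A monopolist chooses Q where MR = MC. MR = 180 − 10Q; setting this equal to 78 gives Q = 10.2 and P = 129.
A perfectly discriminating monopolist sells every unit with P(Q) ≥ MC(Q), so output equals the competitive quantity Q = 20.4. Each buyer pays their reservation price, so CS = 0 and the firm captures all surplus.
Change in equilibrium quantity: 20.4 − 10.2 = 10.2.

Q rises by 10.2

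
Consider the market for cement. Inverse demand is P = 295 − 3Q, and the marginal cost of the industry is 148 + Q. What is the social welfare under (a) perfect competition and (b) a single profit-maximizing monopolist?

Competitive equilibrium sets price equal to marginal cost: 295 − 3Q = 148 + Q, so Q = 36.75 and P = 184.75.
CS = ½·(295 − 184.75)·36.75 = 64827/32; PS = (184.75·36.75 − 148·36.75 − ½·1·36.75²) = 21609/32; TS = 2701.125.
A monopolist chooses Q where MR = MC. MR = 295 − 6Q; setting this equal to 148 + Q gives Q = 21 and P = 232.
CS = ½·(295 − 232)·21 = 661.5; PS = (232·21 − 148·21 − ½·1·21²) = 1543.5; TS = 2205.

Competition: TS = 2701.125; Monopoly: TS = 2205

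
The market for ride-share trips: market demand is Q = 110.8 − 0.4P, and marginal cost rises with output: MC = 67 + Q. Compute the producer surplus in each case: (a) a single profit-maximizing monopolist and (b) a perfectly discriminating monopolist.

Inverting demand: P = 277 − 2.5Q.
The monopolist equates marginal revenue to marginal cost: 277 − 5Q = 67 + Q, so Q = 35. From demand, P = 189.5.
PS = P·Q − VC(Q) = 189.5·35 − (67·35 + ½·1·35²) = 3675.
Under first-degree price discrimination the firm charges each unit its demand price and produces up to where P = MC, i.e. Q = 60. Consumer surplus is zero; producer surplus equals total surplus.
PS = ½·(277 − 67)·60 = 6300.

Monopoly: PS = 3675; Perfect PD: PS = 6300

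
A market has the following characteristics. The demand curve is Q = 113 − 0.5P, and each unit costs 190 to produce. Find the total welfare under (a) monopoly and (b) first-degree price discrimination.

Monopoly: TS = 243; Perfect PD: TS = 324

Inverting demand: P = 226 − 2Q.
Monopoly sets MR = MC: 226 − 4Q = 190 ⇒ Q = 9, P = 226 − 2·9 = 208.
CS = ½·(226 − 208)·9 = 81; PS = (208 − 190)·9 = 162; TS = 243.
Under first-degree price discrimination the firm charges each unit its demand price and produces up to where P = MC, i.e. Q = 18. Consumer surplus is zero; producer surplus equals total surplus.
TS = 324 (equal to competitive TS).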